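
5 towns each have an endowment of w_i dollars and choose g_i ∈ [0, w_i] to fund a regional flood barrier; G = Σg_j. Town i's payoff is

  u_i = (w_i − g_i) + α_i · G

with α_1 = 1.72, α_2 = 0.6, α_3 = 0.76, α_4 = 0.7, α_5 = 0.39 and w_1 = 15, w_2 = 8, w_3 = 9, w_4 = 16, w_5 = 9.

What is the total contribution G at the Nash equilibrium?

∂u_i/∂g_i = α_i − 1, so town i contributes w_i if α_i > 1, else 0.
α_i > 1 for i ∈ {1}; NE contributions (15, 0, 0, 0, 0), G = 15.

15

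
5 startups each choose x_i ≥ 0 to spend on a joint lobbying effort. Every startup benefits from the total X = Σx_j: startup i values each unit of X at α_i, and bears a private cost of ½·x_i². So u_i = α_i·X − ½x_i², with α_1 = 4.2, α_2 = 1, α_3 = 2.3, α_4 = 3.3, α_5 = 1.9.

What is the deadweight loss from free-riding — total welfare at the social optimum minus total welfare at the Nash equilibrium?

261.15

Startup i's FOC: ∂u_i/∂x_i = α_i − x_i = 0, so x_i* = α_i.
NE contributions = (4.2, 1, 2.3, 3.3, 1.9); X = 12.7.
W^NE = (Σα)·X − ½Σα_i² = 12.7² − ½·38.43 = 142.075.
Planner sets x_i = Σα_j = 12.7 for every i, so X^SO = 5·12.7 = 63.5.
W^SO = (Σα)·X^SO − ½·5·(Σα)² = (5/2)·12.7² = 403.225.
Deadweight loss = W^SO − W^NE = 261.15.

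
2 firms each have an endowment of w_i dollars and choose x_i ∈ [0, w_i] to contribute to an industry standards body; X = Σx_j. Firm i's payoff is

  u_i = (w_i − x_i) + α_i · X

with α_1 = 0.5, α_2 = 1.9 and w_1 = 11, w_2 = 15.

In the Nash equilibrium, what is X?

15

∂u_i/∂x_i = α_i − 1, so firm i contributes w_i if α_i > 1, else 0.
α_i > 1 for i ∈ {2}; NE contributions (0, 15), X = 15.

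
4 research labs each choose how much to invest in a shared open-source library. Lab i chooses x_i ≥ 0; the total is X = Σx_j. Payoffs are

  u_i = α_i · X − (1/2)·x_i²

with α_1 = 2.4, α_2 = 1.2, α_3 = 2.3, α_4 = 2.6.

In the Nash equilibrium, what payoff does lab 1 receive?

Lab i's FOC: ∂u_i/∂x_i = α_i − x_i = 0, so x_i* = α_i.
NE contributions = (2.4, 1.2, 2.3, 2.6); X = 8.5.
u_1 = α_1·X − ½·(x_1)² = 2.4·8.5 − ½·2.4² = 17.52.

17.52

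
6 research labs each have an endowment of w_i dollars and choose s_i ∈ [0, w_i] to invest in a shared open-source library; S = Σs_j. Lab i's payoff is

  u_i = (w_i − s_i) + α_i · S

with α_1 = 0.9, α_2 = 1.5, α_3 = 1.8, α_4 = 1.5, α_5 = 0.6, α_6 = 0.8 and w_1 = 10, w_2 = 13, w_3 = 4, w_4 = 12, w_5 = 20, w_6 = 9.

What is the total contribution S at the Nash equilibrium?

∂u_i/∂s_i = α_i − 1, so lab i contributes w_i if α_i > 1, else 0.
α_i > 1 for i ∈ {2, 3, 4}; NE contributions (0, 13, 4, 12, 0, 0), S = 29.

29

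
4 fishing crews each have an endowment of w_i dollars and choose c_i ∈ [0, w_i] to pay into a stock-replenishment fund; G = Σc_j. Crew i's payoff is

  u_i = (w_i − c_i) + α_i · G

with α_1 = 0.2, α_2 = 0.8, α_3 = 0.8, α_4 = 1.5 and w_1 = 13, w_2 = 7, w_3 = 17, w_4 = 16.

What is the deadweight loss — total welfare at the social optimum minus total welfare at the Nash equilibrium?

85.1

∂u_i/∂c_i = α_i − 1, so crew i contributes w_i if α_i > 1, else 0.
α_i > 1 for i ∈ {4}; NE contributions (0, 0, 0, 16), G = 16.
W^NE = Σw_i − G^NE + (Σα_i)·G^NE = 53 + 2.3·16 = 89.8.
Planner: ∂(Σu_j)/∂c_i = Σα_j − 1 = 2.3 > 0, so everyone contributes w_i; G^SO = 53, W^SO = 53 + 2.3·53 = 174.9.
Deadweight loss = 85.1.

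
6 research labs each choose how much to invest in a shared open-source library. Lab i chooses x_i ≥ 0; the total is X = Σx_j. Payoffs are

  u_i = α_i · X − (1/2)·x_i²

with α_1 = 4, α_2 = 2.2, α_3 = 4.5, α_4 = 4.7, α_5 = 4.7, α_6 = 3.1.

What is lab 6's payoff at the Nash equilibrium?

Lab i's FOC: ∂u_i/∂x_i = α_i − x_i = 0, so x_i* = α_i.
NE contributions = (4, 2.2, 4.5, 4.7, 4.7, 3.1); X = 23.2.
u_6 = α_6·X − ½·(x_6)² = 3.1·23.2 − ½·3.1² = 67.115.

67.115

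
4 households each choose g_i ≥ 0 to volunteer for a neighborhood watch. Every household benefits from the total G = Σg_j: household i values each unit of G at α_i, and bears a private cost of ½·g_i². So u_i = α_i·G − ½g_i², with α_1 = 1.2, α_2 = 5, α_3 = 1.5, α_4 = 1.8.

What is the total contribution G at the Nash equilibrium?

9.5

Household i's FOC: ∂u_i/∂g_i = α_i − g_i = 0, so g_i* = α_i.
NE contributions = (1.2, 5, 1.5, 1.8); G = 9.5.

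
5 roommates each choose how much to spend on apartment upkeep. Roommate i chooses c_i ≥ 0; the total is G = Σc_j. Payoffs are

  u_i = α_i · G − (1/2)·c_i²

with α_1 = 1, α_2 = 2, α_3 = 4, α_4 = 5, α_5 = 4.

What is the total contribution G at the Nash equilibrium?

Roommate i's FOC: ∂u_i/∂c_i = α_i − c_i = 0, so c_i* = α_i.
NE contributions = (1, 2, 4, 5, 4); G = 16.

16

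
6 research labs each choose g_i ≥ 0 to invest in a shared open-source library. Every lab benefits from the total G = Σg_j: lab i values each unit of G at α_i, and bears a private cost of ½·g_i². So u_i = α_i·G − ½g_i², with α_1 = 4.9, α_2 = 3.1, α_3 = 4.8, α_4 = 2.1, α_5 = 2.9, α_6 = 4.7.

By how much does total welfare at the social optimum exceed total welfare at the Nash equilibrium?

Lab i's FOC: ∂u_i/∂g_i = α_i − g_i = 0, so g_i* = α_i.
NE contributions = (4.9, 3.1, 4.8, 2.1, 2.9, 4.7); G = 22.5.
W^NE = (Σα)·G − ½Σα_i² = 22.5² − ½·91.57 = 460.465.
Planner sets g_i = Σα_j = 22.5 for every i, so G^SO = 6·22.5 = 135.
W^SO = (Σα)·G^SO − ½·6·(Σα)² = (6/2)·22.5² = 1518.75.
Deadweight loss = W^SO − W^NE = 1058.285.

1058.285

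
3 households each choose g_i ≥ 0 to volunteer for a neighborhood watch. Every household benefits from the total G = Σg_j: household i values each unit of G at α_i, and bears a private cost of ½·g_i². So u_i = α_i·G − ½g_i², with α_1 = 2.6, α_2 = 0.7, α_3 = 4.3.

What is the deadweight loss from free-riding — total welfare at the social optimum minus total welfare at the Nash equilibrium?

Household i's FOC: ∂u_i/∂g_i = α_i − g_i = 0, so g_i* = α_i.
NE contributions = (2.6, 0.7, 4.3); G = 7.6.
W^NE = (Σα)·G − ½Σα_i² = 7.6² − ½·25.74 = 44.89.
Planner sets g_i = Σα_j = 7.6 for every i, so G^SO = 3·7.6 = 22.8.
W^SO = (Σα)·G^SO − ½·3·(Σα)² = (3/2)·7.6² = 86.64.
Deadweight loss = W^SO − W^NE = 41.75.

41.75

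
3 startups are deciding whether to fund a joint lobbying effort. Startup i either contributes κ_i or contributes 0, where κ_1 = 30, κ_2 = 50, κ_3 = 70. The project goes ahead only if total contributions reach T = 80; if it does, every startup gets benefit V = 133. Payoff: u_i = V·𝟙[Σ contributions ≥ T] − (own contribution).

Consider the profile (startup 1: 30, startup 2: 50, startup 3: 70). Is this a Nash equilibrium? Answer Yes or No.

Total = 150 ≥ 80: provided.
Startup 1 (pledges 30, payoff 103): dropping to 0 → total 120, payoff 133. Profitable deviation.

No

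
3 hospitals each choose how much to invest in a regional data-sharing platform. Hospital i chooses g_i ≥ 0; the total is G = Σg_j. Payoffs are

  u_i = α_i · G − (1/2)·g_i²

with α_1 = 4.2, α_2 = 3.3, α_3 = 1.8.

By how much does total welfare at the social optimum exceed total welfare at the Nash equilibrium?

59.13

Hospital i's FOC: ∂u_i/∂g_i = α_i − g_i = 0, so g_i* = α_i.
NE contributions = (4.2, 3.3, 1.8); G = 9.3.
W^NE = (Σα)·G − ½Σα_i² = 9.3² − ½·31.77 = 70.605.
Planner sets g_i = Σα_j = 9.3 for every i, so G^SO = 3·9.3 = 27.9.
W^SO = (Σα)·G^SO − ½·3·(Σα)² = (3/2)·9.3² = 129.735.
Deadweight loss = W^SO − W^NE = 59.13.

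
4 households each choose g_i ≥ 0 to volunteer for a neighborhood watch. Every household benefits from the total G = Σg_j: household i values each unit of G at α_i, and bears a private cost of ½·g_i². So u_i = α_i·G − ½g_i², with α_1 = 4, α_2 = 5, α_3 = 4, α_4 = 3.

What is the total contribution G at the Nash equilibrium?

Household i's FOC: ∂u_i/∂g_i = α_i − g_i = 0, so g_i* = α_i.
NE contributions = (4, 5, 4, 3); G = 16.

16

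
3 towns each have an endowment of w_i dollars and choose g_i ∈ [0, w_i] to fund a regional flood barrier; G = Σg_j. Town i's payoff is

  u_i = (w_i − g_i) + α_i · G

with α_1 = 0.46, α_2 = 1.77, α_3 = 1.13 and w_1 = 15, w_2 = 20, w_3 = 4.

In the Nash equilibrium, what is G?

24

∂u_i/∂g_i = α_i − 1, so town i contributes w_i if α_i > 1, else 0.
α_i > 1 for i ∈ {2, 3}; NE contributions (0, 20, 4), G = 24.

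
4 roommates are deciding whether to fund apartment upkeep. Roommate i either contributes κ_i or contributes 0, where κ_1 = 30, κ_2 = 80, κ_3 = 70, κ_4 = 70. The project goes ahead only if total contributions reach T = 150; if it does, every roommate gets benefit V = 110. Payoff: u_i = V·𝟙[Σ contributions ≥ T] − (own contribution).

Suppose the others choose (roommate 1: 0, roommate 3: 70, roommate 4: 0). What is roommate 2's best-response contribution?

Others' total = 70. Contributing 80 brings total to 150 ≥ 150: gain V − κ_2 = 30.
Best response: 80.

80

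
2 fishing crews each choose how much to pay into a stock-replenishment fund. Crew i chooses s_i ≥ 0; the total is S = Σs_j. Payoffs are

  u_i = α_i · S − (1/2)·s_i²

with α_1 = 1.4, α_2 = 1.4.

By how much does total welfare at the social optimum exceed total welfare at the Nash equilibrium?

Crew i's FOC: ∂u_i/∂s_i = α_i − s_i = 0, so s_i* = α_i.
NE contributions = (1.4, 1.4); S = 2.8.
W^NE = (Σα)·S − ½Σα_i² = 2.8² − ½·3.92 = 5.88.
Planner sets s_i = Σα_j = 2.8 for every i, so S^SO = 2·2.8 = 5.6.
W^SO = (Σα)·S^SO − ½·2·(Σα)² = (2/2)·2.8² = 7.84.
Deadweight loss = W^SO − W^NE = 1.96.

1.96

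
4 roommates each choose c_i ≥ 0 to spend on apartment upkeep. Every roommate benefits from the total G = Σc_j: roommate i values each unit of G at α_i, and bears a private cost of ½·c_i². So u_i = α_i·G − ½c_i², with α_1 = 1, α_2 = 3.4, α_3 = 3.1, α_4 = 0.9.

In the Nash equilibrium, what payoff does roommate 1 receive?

Roommate i's FOC: ∂u_i/∂c_i = α_i − c_i = 0, so c_i* = α_i.
NE contributions = (1, 3.4, 3.1, 0.9); G = 8.4.
u_1 = α_1·G − ½·(c_1)² = 1·8.4 − ½·1² = 7.9.

7.9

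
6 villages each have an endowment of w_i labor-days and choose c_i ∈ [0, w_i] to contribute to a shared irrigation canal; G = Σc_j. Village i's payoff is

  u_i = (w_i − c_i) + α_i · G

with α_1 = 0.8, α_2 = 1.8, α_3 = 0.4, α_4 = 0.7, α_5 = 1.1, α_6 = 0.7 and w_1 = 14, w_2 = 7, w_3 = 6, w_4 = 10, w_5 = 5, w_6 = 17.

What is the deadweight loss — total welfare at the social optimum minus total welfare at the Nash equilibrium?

211.5

∂u_i/∂c_i = α_i − 1, so village i contributes w_i if α_i > 1, else 0.
α_i > 1 for i ∈ {2, 5}; NE contributions (0, 7, 0, 0, 5, 0), G = 12.
W^NE = Σw_i − G^NE + (Σα_i)·G^NE = 59 + 4.5·12 = 113.
Planner: ∂(Σu_j)/∂c_i = Σα_j − 1 = 4.5 > 0, so everyone contributes w_i; G^SO = 59, W^SO = 59 + 4.5·59 = 324.5.
Deadweight loss = 211.5.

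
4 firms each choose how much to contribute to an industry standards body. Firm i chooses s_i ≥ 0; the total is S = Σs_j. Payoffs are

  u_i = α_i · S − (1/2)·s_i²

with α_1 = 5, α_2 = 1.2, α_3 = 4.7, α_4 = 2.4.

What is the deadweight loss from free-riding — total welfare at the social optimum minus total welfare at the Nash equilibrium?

Firm i's FOC: ∂u_i/∂s_i = α_i − s_i = 0, so s_i* = α_i.
NE contributions = (5, 1.2, 4.7, 2.4); S = 13.3.
W^NE = (Σα)·S − ½Σα_i² = 13.3² − ½·54.29 = 149.745.
Planner sets s_i = Σα_j = 13.3 for every i, so S^SO = 4·13.3 = 53.2.
W^SO = (Σα)·S^SO − ½·4·(Σα)² = (4/2)·13.3² = 353.78.
Deadweight loss = W^SO − W^NE = 204.035.

204.035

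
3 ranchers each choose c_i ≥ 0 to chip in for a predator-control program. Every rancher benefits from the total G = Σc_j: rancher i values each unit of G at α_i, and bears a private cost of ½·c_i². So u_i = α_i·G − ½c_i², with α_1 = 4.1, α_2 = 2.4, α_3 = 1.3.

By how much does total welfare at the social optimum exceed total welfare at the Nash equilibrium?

Rancher i's FOC: ∂u_i/∂c_i = α_i − c_i = 0, so c_i* = α_i.
NE contributions = (4.1, 2.4, 1.3); G = 7.8.
W^NE = (Σα)·G − ½Σα_i² = 7.8² − ½·24.26 = 48.71.
Planner sets c_i = Σα_j = 7.8 for every i, so G^SO = 3·7.8 = 23.4.
W^SO = (Σα)·G^SO − ½·3·(Σα)² = (3/2)·7.8² = 91.26.
Deadweight loss = W^SO − W^NE = 42.55.

42.55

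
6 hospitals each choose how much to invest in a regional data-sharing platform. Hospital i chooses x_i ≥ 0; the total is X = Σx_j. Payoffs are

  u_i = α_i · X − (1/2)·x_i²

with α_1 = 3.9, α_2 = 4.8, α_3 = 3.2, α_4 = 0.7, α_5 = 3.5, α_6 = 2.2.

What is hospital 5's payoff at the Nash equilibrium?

Hospital i's FOC: ∂u_i/∂x_i = α_i − x_i = 0, so x_i* = α_i.
NE contributions = (3.9, 4.8, 3.2, 0.7, 3.5, 2.2); X = 18.3.
u_5 = α_5·X − ½·(x_5)² = 3.5·18.3 − ½·3.5² = 57.925.

57.925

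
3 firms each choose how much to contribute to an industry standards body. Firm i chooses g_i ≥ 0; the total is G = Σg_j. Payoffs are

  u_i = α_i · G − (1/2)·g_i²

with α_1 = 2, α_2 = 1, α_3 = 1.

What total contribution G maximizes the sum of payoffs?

12

Planner FOC: ∂(Σu_j)/∂g_i = (Σα_j) − g_i = 0, so g_i^SO = Σα_j = 4 for every i; G^SO = 12.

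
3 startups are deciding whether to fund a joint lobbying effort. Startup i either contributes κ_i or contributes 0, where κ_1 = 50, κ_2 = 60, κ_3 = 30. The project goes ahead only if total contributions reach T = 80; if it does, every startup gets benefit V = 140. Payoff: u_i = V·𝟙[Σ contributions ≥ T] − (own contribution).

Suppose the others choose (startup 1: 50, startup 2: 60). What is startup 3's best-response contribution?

Others' total = 110 ≥ 80; contributing adds cost 30 for no extra benefit.
Best response: 0.

0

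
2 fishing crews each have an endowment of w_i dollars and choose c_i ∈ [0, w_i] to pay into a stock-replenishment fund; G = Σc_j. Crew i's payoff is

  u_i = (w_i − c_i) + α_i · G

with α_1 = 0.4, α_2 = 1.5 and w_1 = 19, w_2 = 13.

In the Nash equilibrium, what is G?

∂u_i/∂c_i = α_i − 1, so crew i contributes w_i if α_i > 1, else 0.
α_i > 1 for i ∈ {2}; NE contributions (0, 13), G = 13.

13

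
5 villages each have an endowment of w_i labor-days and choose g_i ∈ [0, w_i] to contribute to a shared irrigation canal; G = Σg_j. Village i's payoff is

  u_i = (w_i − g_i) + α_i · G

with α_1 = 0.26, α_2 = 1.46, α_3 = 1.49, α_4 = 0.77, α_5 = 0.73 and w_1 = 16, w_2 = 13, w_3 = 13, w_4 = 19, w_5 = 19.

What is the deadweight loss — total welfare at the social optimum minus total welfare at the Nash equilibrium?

200.34

∂u_i/∂g_i = α_i − 1, so village i contributes w_i if α_i > 1, else 0.
α_i > 1 for i ∈ {2, 3}; NE contributions (0, 13, 13, 0, 0), G = 26.
W^NE = Σw_i − G^NE + (Σα_i)·G^NE = 80 + 3.71·26 = 176.46.
Planner: ∂(Σu_j)/∂g_i = Σα_j − 1 = 3.71 > 0, so everyone contributes w_i; G^SO = 80, W^SO = 80 + 3.71·80 = 376.8.
Deadweight loss = 200.34.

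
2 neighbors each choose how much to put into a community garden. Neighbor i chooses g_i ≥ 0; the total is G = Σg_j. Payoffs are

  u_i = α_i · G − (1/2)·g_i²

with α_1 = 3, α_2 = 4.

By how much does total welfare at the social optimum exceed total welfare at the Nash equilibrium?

12.5

Neighbor i's FOC: ∂u_i/∂g_i = α_i − g_i = 0, so g_i* = α_i.
NE contributions = (3, 4); G = 7.
W^NE = (Σα)·G − ½Σα_i² = 7² − ½·25 = 36.5.
Planner sets g_i = Σα_j = 7 for every i, so G^SO = 2·7 = 14.
W^SO = (Σα)·G^SO − ½·2·(Σα)² = (2/2)·7² = 49.
Deadweight loss = W^SO − W^NE = 12.5.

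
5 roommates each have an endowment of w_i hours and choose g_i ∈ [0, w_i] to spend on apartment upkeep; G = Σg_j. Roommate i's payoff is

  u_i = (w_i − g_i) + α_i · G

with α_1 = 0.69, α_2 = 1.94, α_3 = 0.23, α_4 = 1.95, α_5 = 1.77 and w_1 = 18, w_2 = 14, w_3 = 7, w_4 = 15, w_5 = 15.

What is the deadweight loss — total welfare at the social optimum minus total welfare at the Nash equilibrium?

139.5

∂u_i/∂g_i = α_i − 1, so roommate i contributes w_i if α_i > 1, else 0.
α_i > 1 for i ∈ {2, 4, 5}; NE contributions (0, 14, 0, 15, 15), G = 44.
W^NE = Σw_i − G^NE + (Σα_i)·G^NE = 69 + 5.58·44 = 314.52.
Planner: ∂(Σu_j)/∂g_i = Σα_j − 1 = 5.58 > 0, so everyone contributes w_i; G^SO = 69, W^SO = 69 + 5.58·69 = 454.02.
Deadweight loss = 139.5.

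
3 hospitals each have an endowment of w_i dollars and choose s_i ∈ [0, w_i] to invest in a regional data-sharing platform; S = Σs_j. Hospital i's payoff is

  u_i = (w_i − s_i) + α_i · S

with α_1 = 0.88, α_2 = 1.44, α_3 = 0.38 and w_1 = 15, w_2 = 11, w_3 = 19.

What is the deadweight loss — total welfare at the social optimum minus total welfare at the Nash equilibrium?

∂u_i/∂s_i = α_i − 1, so hospital i contributes w_i if α_i > 1, else 0.
α_i > 1 for i ∈ {2}; NE contributions (0, 11, 0), S = 11.
W^NE = Σw_i − S^NE + (Σα_i)·S^NE = 45 + 1.7·11 = 63.7.
Planner: ∂(Σu_j)/∂s_i = Σα_j − 1 = 1.7 > 0, so everyone contributes w_i; S^SO = 45, W^SO = 45 + 1.7·45 = 121.5.
Deadweight loss = 57.8.

57.8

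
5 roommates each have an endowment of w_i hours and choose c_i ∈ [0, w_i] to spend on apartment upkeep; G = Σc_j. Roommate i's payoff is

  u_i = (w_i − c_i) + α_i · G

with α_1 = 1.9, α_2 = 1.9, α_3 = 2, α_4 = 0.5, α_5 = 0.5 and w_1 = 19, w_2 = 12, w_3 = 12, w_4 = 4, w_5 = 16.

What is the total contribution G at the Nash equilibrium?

43

∂u_i/∂c_i = α_i − 1, so roommate i contributes w_i if α_i > 1, else 0.
α_i > 1 for i ∈ {1, 2, 3}; NE contributions (19, 12, 12, 0, 0), G = 43.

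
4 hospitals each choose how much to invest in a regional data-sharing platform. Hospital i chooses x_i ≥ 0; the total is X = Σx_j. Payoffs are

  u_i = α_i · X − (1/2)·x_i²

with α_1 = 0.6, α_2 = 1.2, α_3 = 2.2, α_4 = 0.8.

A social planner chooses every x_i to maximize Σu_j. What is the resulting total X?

Planner FOC: ∂(Σu_j)/∂x_i = (Σα_j) − x_i = 0, so x_i^SO = Σα_j = 4.8 for every i; X^SO = 19.2.

19.2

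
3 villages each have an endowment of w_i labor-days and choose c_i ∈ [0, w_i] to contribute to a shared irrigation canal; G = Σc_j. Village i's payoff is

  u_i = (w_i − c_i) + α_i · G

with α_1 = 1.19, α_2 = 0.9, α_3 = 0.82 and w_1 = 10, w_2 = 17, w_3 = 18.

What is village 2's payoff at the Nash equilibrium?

26

∂u_i/∂c_i = α_i − 1, so village i contributes w_i if α_i > 1, else 0.
α_i > 1 for i ∈ {1}; NE contributions (10, 0, 0), G = 10.
u_2 = (17 − 0) + 0.9·10 = 26.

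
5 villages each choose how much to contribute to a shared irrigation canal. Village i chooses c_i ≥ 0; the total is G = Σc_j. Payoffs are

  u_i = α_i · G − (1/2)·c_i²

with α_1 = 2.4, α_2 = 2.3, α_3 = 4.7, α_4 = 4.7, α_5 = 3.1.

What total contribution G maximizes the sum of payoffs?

86

Planner FOC: ∂(Σu_j)/∂c_i = (Σα_j) − c_i = 0, so c_i^SO = Σα_j = 17.2 for every i; G^SO = 86.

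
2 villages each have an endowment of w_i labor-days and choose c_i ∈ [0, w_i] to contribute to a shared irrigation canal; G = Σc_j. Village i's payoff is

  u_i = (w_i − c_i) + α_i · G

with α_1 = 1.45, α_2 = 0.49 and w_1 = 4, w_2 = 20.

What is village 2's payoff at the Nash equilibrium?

21.96

∂u_i/∂c_i = α_i − 1, so village i contributes w_i if α_i > 1, else 0.
α_i > 1 for i ∈ {1}; NE contributions (4, 0), G = 4.
u_2 = (20 − 0) + 0.49·4 = 21.96.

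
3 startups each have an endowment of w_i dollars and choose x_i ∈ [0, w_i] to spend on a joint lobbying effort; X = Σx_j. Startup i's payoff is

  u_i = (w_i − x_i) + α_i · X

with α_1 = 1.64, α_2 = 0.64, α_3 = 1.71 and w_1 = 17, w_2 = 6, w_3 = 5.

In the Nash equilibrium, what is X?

∂u_i/∂x_i = α_i − 1, so startup i contributes w_i if α_i > 1, else 0.
α_i > 1 for i ∈ {1, 3}; NE contributions (17, 0, 5), X = 22.

22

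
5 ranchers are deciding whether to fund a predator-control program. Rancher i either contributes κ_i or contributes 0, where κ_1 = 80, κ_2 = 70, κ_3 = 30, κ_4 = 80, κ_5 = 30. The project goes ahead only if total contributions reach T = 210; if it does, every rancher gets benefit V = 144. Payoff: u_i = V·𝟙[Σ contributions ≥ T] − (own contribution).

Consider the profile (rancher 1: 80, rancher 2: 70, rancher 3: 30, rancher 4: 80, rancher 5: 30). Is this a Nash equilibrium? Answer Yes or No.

Total = 290 ≥ 210: provided.
Rancher 1 (pledges 80, payoff 64): dropping to 0 → total 210, payoff 144. Profitable deviation.

No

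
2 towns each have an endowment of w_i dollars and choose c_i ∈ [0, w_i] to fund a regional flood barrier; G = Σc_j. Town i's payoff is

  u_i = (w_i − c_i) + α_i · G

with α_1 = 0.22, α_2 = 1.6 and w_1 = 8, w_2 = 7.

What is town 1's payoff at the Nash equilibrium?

9.54

∂u_i/∂c_i = α_i − 1, so town i contributes w_i if α_i > 1, else 0.
α_i > 1 for i ∈ {2}; NE contributions (0, 7), G = 7.
u_1 = (8 − 0) + 0.22·7 = 9.54.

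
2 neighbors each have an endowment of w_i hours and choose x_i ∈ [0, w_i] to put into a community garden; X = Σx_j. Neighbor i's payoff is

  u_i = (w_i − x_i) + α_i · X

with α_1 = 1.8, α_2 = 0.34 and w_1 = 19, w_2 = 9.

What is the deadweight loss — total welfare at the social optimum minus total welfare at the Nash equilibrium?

∂u_i/∂x_i = α_i − 1, so neighbor i contributes w_i if α_i > 1, else 0.
α_i > 1 for i ∈ {1}; NE contributions (19, 0), X = 19.
W^NE = Σw_i − X^NE + (Σα_i)·X^NE = 28 + 1.14·19 = 49.66.
Planner: ∂(Σu_j)/∂x_i = Σα_j − 1 = 1.14 > 0, so everyone contributes w_i; X^SO = 28, W^SO = 28 + 1.14·28 = 59.92.
Deadweight loss = 10.26.

10.26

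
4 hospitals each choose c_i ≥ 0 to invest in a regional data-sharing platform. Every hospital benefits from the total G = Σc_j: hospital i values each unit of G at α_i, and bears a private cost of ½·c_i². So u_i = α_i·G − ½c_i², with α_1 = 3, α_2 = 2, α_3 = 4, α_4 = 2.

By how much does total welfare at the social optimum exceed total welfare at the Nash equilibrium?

Hospital i's FOC: ∂u_i/∂c_i = α_i − c_i = 0, so c_i* = α_i.
NE contributions = (3, 2, 4, 2); G = 11.
W^NE = (Σα)·G − ½Σα_i² = 11² − ½·33 = 104.5.
Planner sets c_i = Σα_j = 11 for every i, so G^SO = 4·11 = 44.
W^SO = (Σα)·G^SO − ½·4·(Σα)² = (4/2)·11² = 242.
Deadweight loss = W^SO − W^NE = 137.5.

137.5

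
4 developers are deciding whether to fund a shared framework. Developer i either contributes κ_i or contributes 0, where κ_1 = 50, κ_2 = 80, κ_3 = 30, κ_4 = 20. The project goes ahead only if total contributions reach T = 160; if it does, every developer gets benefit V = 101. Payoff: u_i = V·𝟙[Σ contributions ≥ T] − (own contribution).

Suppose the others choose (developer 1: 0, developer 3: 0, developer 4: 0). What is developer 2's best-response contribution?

0

Others' total = 0. Even contributing 80 gives 80 < 160: no benefit either way.
Best response: 0.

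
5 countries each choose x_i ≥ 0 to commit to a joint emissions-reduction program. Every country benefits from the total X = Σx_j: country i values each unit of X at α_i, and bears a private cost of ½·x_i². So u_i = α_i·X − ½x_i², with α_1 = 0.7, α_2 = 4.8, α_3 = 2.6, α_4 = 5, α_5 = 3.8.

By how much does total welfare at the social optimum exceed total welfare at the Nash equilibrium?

463.28

Country i's FOC: ∂u_i/∂x_i = α_i − x_i = 0, so x_i* = α_i.
NE contributions = (0.7, 4.8, 2.6, 5, 3.8); X = 16.9.
W^NE = (Σα)·X − ½Σα_i² = 16.9² − ½·69.73 = 250.745.
Planner sets x_i = Σα_j = 16.9 for every i, so X^SO = 5·16.9 = 84.5.
W^SO = (Σα)·X^SO − ½·5·(Σα)² = (5/2)·16.9² = 714.025.
Deadweight loss = W^SO − W^NE = 463.28.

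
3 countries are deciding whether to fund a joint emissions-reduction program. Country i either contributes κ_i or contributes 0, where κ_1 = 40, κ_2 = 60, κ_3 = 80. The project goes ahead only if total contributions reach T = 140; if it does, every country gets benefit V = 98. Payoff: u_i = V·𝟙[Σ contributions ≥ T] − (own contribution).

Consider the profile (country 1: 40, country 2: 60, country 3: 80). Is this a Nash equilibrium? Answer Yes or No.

Total = 180 ≥ 140: provided.
Country 1 (pledges 40, payoff 58): dropping to 0 → total 140, payoff 98. Profitable deviation.

No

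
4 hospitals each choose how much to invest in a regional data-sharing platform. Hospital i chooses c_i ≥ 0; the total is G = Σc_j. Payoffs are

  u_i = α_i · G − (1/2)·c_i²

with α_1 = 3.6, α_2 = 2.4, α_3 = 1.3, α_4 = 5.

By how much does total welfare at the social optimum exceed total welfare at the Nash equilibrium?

173.995

Hospital i's FOC: ∂u_i/∂c_i = α_i − c_i = 0, so c_i* = α_i.
NE contributions = (3.6, 2.4, 1.3, 5); G = 12.3.
W^NE = (Σα)·G − ½Σα_i² = 12.3² − ½·45.41 = 128.585.
Planner sets c_i = Σα_j = 12.3 for every i, so G^SO = 4·12.3 = 49.2.
W^SO = (Σα)·G^SO − ½·4·(Σα)² = (4/2)·12.3² = 302.58.
Deadweight loss = W^SO − W^NE = 173.995.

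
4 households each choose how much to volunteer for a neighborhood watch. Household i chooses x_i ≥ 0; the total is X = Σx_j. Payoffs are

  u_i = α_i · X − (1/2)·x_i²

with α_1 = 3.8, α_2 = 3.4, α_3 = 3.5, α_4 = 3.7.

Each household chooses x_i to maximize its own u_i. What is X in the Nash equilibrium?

Household i's FOC: ∂u_i/∂x_i = α_i − x_i = 0, so x_i* = α_i.
NE contributions = (3.8, 3.4, 3.5, 3.7); X = 14.4.

14.4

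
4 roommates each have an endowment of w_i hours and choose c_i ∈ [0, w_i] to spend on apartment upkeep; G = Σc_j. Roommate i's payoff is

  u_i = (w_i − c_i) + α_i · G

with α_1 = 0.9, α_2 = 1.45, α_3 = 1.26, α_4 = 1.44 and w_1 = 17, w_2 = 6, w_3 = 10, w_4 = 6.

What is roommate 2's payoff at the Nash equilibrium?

31.9

∂u_i/∂c_i = α_i − 1, so roommate i contributes w_i if α_i > 1, else 0.
α_i > 1 for i ∈ {2, 3, 4}; NE contributions (0, 6, 10, 6), G = 22.
u_2 = (6 − 6) + 1.45·22 = 31.9.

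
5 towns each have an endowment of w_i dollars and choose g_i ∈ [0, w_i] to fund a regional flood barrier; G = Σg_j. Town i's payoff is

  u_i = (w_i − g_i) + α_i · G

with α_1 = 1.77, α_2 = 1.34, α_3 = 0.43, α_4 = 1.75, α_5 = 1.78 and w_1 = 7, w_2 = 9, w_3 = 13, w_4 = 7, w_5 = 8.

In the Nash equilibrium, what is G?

31

∂u_i/∂g_i = α_i − 1, so town i contributes w_i if α_i > 1, else 0.
α_i > 1 for i ∈ {1, 2, 4, 5}; NE contributions (7, 9, 0, 7, 8), G = 31.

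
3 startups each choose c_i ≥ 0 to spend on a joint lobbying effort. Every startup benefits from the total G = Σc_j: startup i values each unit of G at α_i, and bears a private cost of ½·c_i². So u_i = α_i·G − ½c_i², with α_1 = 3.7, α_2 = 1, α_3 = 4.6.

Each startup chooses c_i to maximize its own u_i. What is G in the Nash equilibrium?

Startup i's FOC: ∂u_i/∂c_i = α_i − c_i = 0, so c_i* = α_i.
NE contributions = (3.7, 1, 4.6); G = 9.3.

9.3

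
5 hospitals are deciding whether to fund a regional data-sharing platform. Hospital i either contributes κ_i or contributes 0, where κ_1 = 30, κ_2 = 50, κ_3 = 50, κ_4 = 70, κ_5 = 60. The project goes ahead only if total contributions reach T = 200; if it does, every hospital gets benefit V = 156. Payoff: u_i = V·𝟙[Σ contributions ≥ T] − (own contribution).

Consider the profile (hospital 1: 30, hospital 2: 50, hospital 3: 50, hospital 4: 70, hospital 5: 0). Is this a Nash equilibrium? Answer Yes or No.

Yes

Total = 200 ≥ 200: provided.
Hospital 1 (pledges 30, payoff 126): dropping to 0 → total 170, payoff 0. No gain.
Hospital 2 (pledges 50, payoff 106): dropping to 0 → total 150, payoff 0. No gain.
Hospital 3 (pledges 50, payoff 106): dropping to 0 → total 150, payoff 0. No gain.
Hospital 4 (pledges 70, payoff 86): dropping to 0 → total 130, payoff 0. No gain.
Hospital 5 (pledges 0, payoff 156): pledging 60 → total 260, payoff 96. No gain.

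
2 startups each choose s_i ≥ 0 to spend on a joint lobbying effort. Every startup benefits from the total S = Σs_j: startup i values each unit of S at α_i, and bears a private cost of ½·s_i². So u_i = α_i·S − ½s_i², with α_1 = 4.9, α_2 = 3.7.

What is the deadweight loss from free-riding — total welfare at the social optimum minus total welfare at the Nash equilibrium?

18.85

Startup i's FOC: ∂u_i/∂s_i = α_i − s_i = 0, so s_i* = α_i.
NE contributions = (4.9, 3.7); S = 8.6.
W^NE = (Σα)·S − ½Σα_i² = 8.6² − ½·37.7 = 55.11.
Planner sets s_i = Σα_j = 8.6 for every i, so S^SO = 2·8.6 = 17.2.
W^SO = (Σα)·S^SO − ½·2·(Σα)² = (2/2)·8.6² = 73.96.
Deadweight loss = W^SO − W^NE = 18.85.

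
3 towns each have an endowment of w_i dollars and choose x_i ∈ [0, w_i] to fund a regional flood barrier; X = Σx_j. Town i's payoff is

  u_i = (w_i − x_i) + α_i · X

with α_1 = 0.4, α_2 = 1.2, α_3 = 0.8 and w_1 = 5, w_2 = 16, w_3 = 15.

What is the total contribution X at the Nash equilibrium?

∂u_i/∂x_i = α_i − 1, so town i contributes w_i if α_i > 1, else 0.
α_i > 1 for i ∈ {2}; NE contributions (0, 16, 0), X = 16.

16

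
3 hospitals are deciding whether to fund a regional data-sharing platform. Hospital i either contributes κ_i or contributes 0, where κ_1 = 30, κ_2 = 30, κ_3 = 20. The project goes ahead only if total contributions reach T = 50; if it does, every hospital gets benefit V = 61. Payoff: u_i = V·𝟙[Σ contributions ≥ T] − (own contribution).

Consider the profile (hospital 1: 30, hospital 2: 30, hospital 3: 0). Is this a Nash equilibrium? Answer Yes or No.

Yes

Total = 60 ≥ 50: provided.
Hospital 1 (pledges 30, payoff 31): dropping to 0 → total 30, payoff 0. No gain.
Hospital 2 (pledges 30, payoff 31): dropping to 0 → total 30, payoff 0. No gain.
Hospital 3 (pledges 0, payoff 61): pledging 20 → total 80, payoff 41. No gain.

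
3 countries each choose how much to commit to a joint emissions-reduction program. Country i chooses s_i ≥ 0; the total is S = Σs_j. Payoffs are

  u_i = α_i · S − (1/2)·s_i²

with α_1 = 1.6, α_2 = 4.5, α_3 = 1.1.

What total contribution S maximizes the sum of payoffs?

21.6

Planner FOC: ∂(Σu_j)/∂s_i = (Σα_j) − s_i = 0, so s_i^SO = Σα_j = 7.2 for every i; S^SO = 21.6.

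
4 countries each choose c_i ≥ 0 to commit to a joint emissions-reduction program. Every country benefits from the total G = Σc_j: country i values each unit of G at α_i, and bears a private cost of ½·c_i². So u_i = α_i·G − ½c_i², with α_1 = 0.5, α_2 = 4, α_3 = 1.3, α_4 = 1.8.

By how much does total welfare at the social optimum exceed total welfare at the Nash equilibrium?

Country i's FOC: ∂u_i/∂c_i = α_i − c_i = 0, so c_i* = α_i.
NE contributions = (0.5, 4, 1.3, 1.8); G = 7.6.
W^NE = (Σα)·G − ½Σα_i² = 7.6² − ½·21.18 = 47.17.
Planner sets c_i = Σα_j = 7.6 for every i, so G^SO = 4·7.6 = 30.4.
W^SO = (Σα)·G^SO − ½·4·(Σα)² = (4/2)·7.6² = 115.52.
Deadweight loss = W^SO − W^NE = 68.35.

68.35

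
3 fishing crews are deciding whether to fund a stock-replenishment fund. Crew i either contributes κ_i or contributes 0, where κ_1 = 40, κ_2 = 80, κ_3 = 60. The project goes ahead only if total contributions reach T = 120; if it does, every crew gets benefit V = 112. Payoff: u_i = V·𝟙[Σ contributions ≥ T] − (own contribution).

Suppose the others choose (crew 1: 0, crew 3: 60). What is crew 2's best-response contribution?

80

Others' total = 60. Contributing 80 brings total to 140 ≥ 120: gain V − κ_2 = 32.
Best response: 80.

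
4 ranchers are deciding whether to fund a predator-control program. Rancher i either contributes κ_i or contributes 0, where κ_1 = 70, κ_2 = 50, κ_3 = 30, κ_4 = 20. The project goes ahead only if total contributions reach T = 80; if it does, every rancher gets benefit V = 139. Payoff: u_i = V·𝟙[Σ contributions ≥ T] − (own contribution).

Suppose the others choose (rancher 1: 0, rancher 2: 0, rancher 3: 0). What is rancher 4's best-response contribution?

0

Others' total = 0. Even contributing 20 gives 20 < 80: no benefit either way.
Best response: 0.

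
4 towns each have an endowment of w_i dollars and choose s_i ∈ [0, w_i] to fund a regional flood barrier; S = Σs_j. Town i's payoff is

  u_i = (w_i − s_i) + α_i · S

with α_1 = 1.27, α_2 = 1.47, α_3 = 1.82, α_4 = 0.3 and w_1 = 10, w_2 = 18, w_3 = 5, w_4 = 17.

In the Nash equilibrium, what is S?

33

∂u_i/∂s_i = α_i − 1, so town i contributes w_i if α_i > 1, else 0.
α_i > 1 for i ∈ {1, 2, 3}; NE contributions (10, 18, 5, 0), S = 33.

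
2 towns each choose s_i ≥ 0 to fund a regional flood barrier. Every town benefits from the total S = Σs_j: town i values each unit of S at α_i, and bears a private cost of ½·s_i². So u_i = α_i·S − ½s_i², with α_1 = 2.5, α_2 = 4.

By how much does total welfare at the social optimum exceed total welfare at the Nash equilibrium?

Town i's FOC: ∂u_i/∂s_i = α_i − s_i = 0, so s_i* = α_i.
NE contributions = (2.5, 4); S = 6.5.
W^NE = (Σα)·S − ½Σα_i² = 6.5² − ½·22.25 = 31.125.
Planner sets s_i = Σα_j = 6.5 for every i, so S^SO = 2·6.5 = 13.
W^SO = (Σα)·S^SO − ½·2·(Σα)² = (2/2)·6.5² = 42.25.
Deadweight loss = W^SO − W^NE = 11.125.

11.125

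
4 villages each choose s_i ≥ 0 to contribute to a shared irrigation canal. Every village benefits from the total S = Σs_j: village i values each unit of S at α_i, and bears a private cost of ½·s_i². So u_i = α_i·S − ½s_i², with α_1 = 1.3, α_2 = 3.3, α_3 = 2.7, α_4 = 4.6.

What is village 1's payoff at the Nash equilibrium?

14.625

Village i's FOC: ∂u_i/∂s_i = α_i − s_i = 0, so s_i* = α_i.
NE contributions = (1.3, 3.3, 2.7, 4.6); S = 11.9.
u_1 = α_1·S − ½·(s_1)² = 1.3·11.9 − ½·1.3² = 14.625.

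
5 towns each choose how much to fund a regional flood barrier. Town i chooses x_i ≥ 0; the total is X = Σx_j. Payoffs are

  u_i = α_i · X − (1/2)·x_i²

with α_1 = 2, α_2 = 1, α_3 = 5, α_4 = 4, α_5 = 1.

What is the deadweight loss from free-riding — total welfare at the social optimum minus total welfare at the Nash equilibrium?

277

Town i's FOC: ∂u_i/∂x_i = α_i − x_i = 0, so x_i* = α_i.
NE contributions = (2, 1, 5, 4, 1); X = 13.
W^NE = (Σα)·X − ½Σα_i² = 13² − ½·47 = 145.5.
Planner sets x_i = Σα_j = 13 for every i, so X^SO = 5·13 = 65.
W^SO = (Σα)·X^SO − ½·5·(Σα)² = (5/2)·13² = 422.5.
Deadweight loss = W^SO − W^NE = 277.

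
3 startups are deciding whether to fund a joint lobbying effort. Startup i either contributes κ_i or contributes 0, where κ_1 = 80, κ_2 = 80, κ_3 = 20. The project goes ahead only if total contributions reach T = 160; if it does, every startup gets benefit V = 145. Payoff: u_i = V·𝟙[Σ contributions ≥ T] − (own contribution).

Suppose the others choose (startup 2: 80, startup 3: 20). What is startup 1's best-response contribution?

80

Others' total = 100. Contributing 80 brings total to 180 ≥ 160: gain V − κ_1 = 65.
Best response: 80.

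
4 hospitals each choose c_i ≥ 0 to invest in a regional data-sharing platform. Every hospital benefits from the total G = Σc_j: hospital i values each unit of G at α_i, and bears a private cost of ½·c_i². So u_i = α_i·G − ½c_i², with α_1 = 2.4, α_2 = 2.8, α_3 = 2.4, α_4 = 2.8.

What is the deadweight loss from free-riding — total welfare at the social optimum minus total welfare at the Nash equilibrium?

Hospital i's FOC: ∂u_i/∂c_i = α_i − c_i = 0, so c_i* = α_i.
NE contributions = (2.4, 2.8, 2.4, 2.8); G = 10.4.
W^NE = (Σα)·G − ½Σα_i² = 10.4² − ½·27.2 = 94.56.
Planner sets c_i = Σα_j = 10.4 for every i, so G^SO = 4·10.4 = 41.6.
W^SO = (Σα)·G^SO − ½·4·(Σα)² = (4/2)·10.4² = 216.32.
Deadweight loss = W^SO − W^NE = 121.76.

121.76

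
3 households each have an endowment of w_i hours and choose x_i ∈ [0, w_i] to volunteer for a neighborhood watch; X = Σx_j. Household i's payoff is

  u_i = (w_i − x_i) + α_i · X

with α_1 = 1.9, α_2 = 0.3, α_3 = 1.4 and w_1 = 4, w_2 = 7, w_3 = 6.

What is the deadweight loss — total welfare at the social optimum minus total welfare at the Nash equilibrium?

18.2

∂u_i/∂x_i = α_i − 1, so household i contributes w_i if α_i > 1, else 0.
α_i > 1 for i ∈ {1, 3}; NE contributions (4, 0, 6), X = 10.
W^NE = Σw_i − X^NE + (Σα_i)·X^NE = 17 + 2.6·10 = 43.
Planner: ∂(Σu_j)/∂x_i = Σα_j − 1 = 2.6 > 0, so everyone contributes w_i; X^SO = 17, W^SO = 17 + 2.6·17 = 61.2.
Deadweight loss = 18.2.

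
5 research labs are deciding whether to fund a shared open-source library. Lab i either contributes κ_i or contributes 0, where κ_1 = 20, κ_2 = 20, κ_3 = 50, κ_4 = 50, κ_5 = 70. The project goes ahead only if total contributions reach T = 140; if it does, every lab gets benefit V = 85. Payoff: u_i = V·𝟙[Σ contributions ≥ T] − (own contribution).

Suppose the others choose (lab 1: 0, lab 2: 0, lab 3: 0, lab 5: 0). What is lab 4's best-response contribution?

0

Others' total = 0. Even contributing 50 gives 50 < 140: no benefit either way.
Best response: 0.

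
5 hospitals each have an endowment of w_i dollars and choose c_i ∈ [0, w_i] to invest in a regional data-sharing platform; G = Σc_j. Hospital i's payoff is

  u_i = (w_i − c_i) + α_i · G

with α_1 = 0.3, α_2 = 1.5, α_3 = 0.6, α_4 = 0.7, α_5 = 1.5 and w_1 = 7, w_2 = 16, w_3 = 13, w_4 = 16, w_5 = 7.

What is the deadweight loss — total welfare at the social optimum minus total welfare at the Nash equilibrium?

129.6

∂u_i/∂c_i = α_i − 1, so hospital i contributes w_i if α_i > 1, else 0.
α_i > 1 for i ∈ {2, 5}; NE contributions (0, 16, 0, 0, 7), G = 23.
W^NE = Σw_i − G^NE + (Σα_i)·G^NE = 59 + 3.6·23 = 141.8.
Planner: ∂(Σu_j)/∂c_i = Σα_j − 1 = 3.6 > 0, so everyone contributes w_i; G^SO = 59, W^SO = 59 + 3.6·59 = 271.4.
Deadweight loss = 129.6.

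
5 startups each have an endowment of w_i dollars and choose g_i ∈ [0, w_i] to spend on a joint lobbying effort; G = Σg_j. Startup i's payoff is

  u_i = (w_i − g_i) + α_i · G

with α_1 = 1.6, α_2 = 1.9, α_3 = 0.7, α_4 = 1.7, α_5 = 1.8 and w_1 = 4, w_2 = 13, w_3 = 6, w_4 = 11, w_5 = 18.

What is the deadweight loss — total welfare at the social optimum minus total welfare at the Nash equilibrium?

40.2

∂u_i/∂g_i = α_i − 1, so startup i contributes w_i if α_i > 1, else 0.
α_i > 1 for i ∈ {1, 2, 4, 5}; NE contributions (4, 13, 0, 11, 18), G = 46.
W^NE = Σw_i − G^NE + (Σα_i)·G^NE = 52 + 6.7·46 = 360.2.
Planner: ∂(Σu_j)/∂g_i = Σα_j − 1 = 6.7 > 0, so everyone contributes w_i; G^SO = 52, W^SO = 52 + 6.7·52 = 400.4.
Deadweight loss = 40.2.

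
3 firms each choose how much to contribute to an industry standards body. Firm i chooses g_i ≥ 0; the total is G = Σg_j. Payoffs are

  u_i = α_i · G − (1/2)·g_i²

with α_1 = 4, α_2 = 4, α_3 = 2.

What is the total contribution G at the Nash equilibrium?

10

Firm i's FOC: ∂u_i/∂g_i = α_i − g_i = 0, so g_i* = α_i.
NE contributions = (4, 4, 2); G = 10.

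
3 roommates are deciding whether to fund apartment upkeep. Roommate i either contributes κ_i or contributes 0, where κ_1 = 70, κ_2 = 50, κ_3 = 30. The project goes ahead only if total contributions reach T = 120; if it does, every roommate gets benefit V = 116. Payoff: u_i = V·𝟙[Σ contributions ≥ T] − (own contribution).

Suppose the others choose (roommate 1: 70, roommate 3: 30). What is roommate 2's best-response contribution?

50

Others' total = 100. Contributing 50 brings total to 150 ≥ 120: gain V − κ_2 = 66.
Best response: 50.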